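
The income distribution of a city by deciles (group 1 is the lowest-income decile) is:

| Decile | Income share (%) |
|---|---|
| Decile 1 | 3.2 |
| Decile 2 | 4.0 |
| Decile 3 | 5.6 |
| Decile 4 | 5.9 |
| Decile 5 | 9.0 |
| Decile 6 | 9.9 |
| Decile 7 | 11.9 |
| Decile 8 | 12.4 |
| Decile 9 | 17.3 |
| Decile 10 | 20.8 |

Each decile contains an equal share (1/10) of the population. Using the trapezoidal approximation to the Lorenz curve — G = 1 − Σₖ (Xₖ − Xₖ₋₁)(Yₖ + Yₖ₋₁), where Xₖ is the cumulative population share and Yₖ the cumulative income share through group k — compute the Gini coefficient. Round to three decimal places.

0.304

Cumulative income shares Yₖ: 0.0320, 0.0720, 0.1280, 0.1870, 0.2770, 0.3760, 0.4950, 0.6190, 0.7920, 1.0000
Σ (Xₖ−Xₖ₋₁)(Yₖ+Yₖ₋₁) = (1/10)(0.0320+0.0000) + (1/10)(0.0720+0.0320) + (1/10)(0.1280+0.0720) + (1/10)(0.1870+0.1280) + (1/10)(0.2770+0.1870) + (1/10)(0.3760+0.2770) + (1/10)(0.4950+0.3760) + (1/10)(0.6190+0.4950) + (1/10)(0.7920+0.6190) + (1/10)(1.0000+0.7920)
  = 0.0032 + 0.0104 + 0.0200 + 0.0315 + 0.0464 + 0.0653 + 0.0871 + 0.1114 + 0.1411 + 0.1792 = 0.6956
G = 1 − 0.6956 = 0.3044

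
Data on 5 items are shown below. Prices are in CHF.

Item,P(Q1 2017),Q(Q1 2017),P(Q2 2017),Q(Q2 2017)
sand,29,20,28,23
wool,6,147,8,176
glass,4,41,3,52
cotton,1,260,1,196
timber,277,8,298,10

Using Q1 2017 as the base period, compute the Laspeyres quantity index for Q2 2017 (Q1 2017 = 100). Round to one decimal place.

119.4

Laspeyres quantity index uses base-period prices as weights.
ΣP(Q1 2017)·Q(Q2 2017) = 29×23 + 6×176 + 4×52 + 1×196 + 277×10 = 667 + 1056 + 208 + 196 + 2770 = 4897
ΣP(Q1 2017)·Q(Q1 2017) = 29×20 + 6×147 + 4×41 + 1×260 + 277×8 = 580 + 882 + 164 + 260 + 2216 = 4102
Index = 4897 / 4102 × 100 = 119.3808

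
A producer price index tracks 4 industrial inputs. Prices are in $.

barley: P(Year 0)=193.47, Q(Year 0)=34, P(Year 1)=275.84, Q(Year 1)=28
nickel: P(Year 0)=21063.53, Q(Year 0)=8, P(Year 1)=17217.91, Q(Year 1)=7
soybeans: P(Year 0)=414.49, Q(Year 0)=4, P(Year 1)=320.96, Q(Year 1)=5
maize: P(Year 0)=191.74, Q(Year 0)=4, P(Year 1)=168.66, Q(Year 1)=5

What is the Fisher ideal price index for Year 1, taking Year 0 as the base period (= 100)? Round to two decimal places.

Laspeyres component (base-period weights):
ΣP(Year 1)Q(Year 0) = 275.84×34 + 17217.91×8 + 320.96×4 + 168.66×4 = 9378.56 + 137743.28 + 1283.84 + 674.64 = 149080.32
ΣP(Year 0)Q(Year 0) = 193.47×34 + 21063.53×8 + 414.49×4 + 191.74×4 = 6577.98 + 168508.24 + 1657.96 + 766.96 = 177511.14
L = 149080.32 / 177511.14 × 100 = 83.9836
Paasche component (current-period weights):
ΣP(Year 1)Q(Year 1) = 275.84×28 + 17217.91×7 + 320.96×5 + 168.66×5 = 7723.52 + 120525.37 + 1604.8 + 843.3 = 130696.99
ΣP(Year 0)Q(Year 1) = 193.47×28 + 21063.53×7 + 414.49×5 + 191.74×5 = 5417.16 + 147444.71 + 2072.45 + 958.7 = 155893.02
P = 130696.99 / 155893.02 × 100 = 83.8376
Fisher = √(L × P) = √(83.9836 × 83.8376) = 83.9106

83.91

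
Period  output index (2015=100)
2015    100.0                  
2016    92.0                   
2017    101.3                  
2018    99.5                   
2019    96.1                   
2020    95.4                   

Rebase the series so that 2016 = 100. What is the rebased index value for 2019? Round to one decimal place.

Rebased(2019) = 96.1 / 92.0 × 100 = 104.4565

104.5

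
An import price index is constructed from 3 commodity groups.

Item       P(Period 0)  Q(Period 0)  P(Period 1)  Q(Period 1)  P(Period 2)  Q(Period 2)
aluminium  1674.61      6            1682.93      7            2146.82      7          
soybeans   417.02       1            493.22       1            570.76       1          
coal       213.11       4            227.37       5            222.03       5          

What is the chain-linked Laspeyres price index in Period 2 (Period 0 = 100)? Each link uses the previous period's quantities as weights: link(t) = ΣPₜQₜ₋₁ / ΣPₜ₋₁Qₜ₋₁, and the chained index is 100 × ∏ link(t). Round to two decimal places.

126.61

Link Period 0→Period 1:
ΣP(Period 1)Q(Period 0) = 1682.93×6 + 493.22×1 + 227.37×4 = 10097.58 + 493.22 + 909.48 = 11500.28
ΣP(Period 0)Q(Period 0) = 1674.61×6 + 417.02×1 + 213.11×4 = 10047.66 + 417.02 + 852.44 = 11317.12
link = 11500.28/11317.12 = 1.016184
Link Period 1→Period 2:
ΣP(Period 2)Q(Period 1) = 2146.82×7 + 570.76×1 + 222.03×5 = 15027.74 + 570.76 + 1110.15 = 16708.65
ΣP(Period 1)Q(Period 1) = 1682.93×7 + 493.22×1 + 227.37×5 = 11780.51 + 493.22 + 1136.85 = 13410.58
link = 16708.65/13410.58 = 1.245930
Chained index = 100 × 1.016184 × 1.245930 = 126.6095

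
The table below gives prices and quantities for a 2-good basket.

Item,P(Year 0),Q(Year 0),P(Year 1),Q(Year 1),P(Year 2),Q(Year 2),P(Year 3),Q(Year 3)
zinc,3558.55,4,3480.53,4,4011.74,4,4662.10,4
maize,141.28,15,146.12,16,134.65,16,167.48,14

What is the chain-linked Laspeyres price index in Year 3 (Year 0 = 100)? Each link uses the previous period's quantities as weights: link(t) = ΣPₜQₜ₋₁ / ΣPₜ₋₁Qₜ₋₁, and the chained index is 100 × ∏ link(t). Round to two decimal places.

Link Year 0→Year 1:
ΣP(Year 1)Q(Year 0) = 3480.53×4 + 146.12×15 = 13922.12 + 2191.8 = 16113.92
ΣP(Year 0)Q(Year 0) = 3558.55×4 + 141.28×15 = 14234.2 + 2119.2 = 16353.4
link = 16113.92/16353.4 = 0.985356
Link Year 1→Year 2:
ΣP(Year 2)Q(Year 1) = 4011.74×4 + 134.65×16 = 16046.96 + 2154.4 = 18201.36
ΣP(Year 1)Q(Year 1) = 3480.53×4 + 146.12×16 = 13922.12 + 2337.92 = 16260.04
link = 18201.36/16260.04 = 1.119392
Link Year 2→Year 3:
ΣP(Year 3)Q(Year 2) = 4662.10×4 + 167.48×16 = 18648.4 + 2679.68 = 21328.08
ΣP(Year 2)Q(Year 2) = 4011.74×4 + 134.65×16 = 16046.96 + 2154.4 = 18201.36
link = 21328.08/18201.36 = 1.171785
Chained index = 100 × 0.985356 × 1.119392 × 1.171785 = 129.2478

129.25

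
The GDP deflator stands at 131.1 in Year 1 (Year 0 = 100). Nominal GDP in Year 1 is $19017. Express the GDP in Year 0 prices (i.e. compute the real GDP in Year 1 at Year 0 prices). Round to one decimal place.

14505.7

Real = Nominal ÷ (Index/100) = 19017 ÷ (131.1/100)
     = 19017 ÷ 1.311 = 14505.7208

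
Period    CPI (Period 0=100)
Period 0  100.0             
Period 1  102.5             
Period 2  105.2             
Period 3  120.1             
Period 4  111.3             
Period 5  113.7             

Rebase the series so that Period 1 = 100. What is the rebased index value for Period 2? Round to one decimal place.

102.6

Rebased(Period 2) = 105.2 / 102.5 × 100 = 102.6341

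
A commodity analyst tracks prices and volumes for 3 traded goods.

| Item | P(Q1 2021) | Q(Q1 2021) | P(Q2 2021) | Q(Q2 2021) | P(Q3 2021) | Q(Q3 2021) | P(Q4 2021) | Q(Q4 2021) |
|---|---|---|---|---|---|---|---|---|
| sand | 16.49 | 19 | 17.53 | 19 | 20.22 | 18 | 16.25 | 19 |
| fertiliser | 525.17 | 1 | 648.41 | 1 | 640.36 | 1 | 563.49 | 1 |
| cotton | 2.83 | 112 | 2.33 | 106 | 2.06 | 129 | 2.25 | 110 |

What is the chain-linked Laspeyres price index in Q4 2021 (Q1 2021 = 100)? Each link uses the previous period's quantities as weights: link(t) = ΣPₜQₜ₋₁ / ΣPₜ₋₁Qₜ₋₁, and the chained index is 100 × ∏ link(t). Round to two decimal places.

Link Q1 2021→Q2 2021:
ΣP(Q2 2021)Q(Q1 2021) = 17.53×19 + 648.41×1 + 2.33×112 = 333.07 + 648.41 + 260.96 = 1242.44
ΣP(Q1 2021)Q(Q1 2021) = 16.49×19 + 525.17×1 + 2.83×112 = 313.31 + 525.17 + 316.96 = 1155.44
link = 1242.44/1155.44 = 1.075296
Link Q2 2021→Q3 2021:
ΣP(Q3 2021)Q(Q2 2021) = 20.22×19 + 640.36×1 + 2.06×106 = 384.18 + 640.36 + 218.36 = 1242.9
ΣP(Q2 2021)Q(Q2 2021) = 17.53×19 + 648.41×1 + 2.33×106 = 333.07 + 648.41 + 246.98 = 1228.46
link = 1242.9/1228.46 = 1.011755
Link Q3 2021→Q4 2021:
ΣP(Q4 2021)Q(Q3 2021) = 16.25×18 + 563.49×1 + 2.25×129 = 292.5 + 563.49 + 290.25 = 1146.24
ΣP(Q3 2021)Q(Q3 2021) = 20.22×18 + 640.36×1 + 2.06×129 = 363.96 + 640.36 + 265.74 = 1270.06
link = 1146.24/1270.06 = 0.902509
Chained index = 100 × 1.075296 × 1.011755 × 0.902509 = 98.1871

98.19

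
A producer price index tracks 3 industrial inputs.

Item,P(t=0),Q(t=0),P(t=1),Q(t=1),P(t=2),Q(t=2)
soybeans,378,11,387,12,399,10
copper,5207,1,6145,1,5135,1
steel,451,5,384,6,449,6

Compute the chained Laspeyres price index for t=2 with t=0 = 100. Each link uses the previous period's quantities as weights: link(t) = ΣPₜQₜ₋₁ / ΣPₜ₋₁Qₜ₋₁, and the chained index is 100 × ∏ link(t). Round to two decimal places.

Link t=0→t=1:
ΣP(t=1)Q(t=0) = 387×11 + 6145×1 + 384×5 = 4257 + 6145 + 1920 = 12322
ΣP(t=0)Q(t=0) = 378×11 + 5207×1 + 451×5 = 4158 + 5207 + 2255 = 11620
link = 12322/11620 = 1.060413
Link t=1→t=2:
ΣP(t=2)Q(t=1) = 399×12 + 5135×1 + 449×6 = 4788 + 5135 + 2694 = 12617
ΣP(t=1)Q(t=1) = 387×12 + 6145×1 + 384×6 = 4644 + 6145 + 2304 = 13093
link = 12617/13093 = 0.963645
Chained index = 100 × 1.060413 × 0.963645 = 102.1861

102.19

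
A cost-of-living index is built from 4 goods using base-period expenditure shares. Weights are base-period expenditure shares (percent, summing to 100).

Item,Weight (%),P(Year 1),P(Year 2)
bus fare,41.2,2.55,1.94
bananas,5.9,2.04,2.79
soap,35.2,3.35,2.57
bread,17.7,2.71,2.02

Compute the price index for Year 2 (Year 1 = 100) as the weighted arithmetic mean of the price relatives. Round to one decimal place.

79.6

bus fare: 41.2 × (1.94/2.55) = 41.2 × 0.760784 = 31.3443
bananas: 5.9 × (2.79/2.04) = 5.9 × 1.367647 = 8.0691
soap: 35.2 × (2.57/3.35) = 35.2 × 0.767164 = 27.0042
bread: 17.7 × (2.02/2.71) = 17.7 × 0.745387 = 13.1934
Index = Σ wᵢ·(p₁ᵢ/p₀ᵢ) = 31.3443 + 8.0691 + 27.0042 + 13.1934 = 79.6110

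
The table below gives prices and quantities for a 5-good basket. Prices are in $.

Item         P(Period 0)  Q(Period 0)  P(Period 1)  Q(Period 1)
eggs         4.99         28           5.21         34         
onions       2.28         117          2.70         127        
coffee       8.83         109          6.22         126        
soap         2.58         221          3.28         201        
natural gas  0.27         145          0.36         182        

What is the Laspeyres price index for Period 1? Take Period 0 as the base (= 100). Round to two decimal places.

Laspeyres price index uses base-period quantities as weights.
ΣP(Period 1)·Q(Period 0) = 5.21×28 + 2.70×117 + 6.22×109 + 3.28×221 + 0.36×145 = 145.88 + 315.9 + 677.98 + 724.88 + 52.2 = 1916.84
ΣP(Period 0)·Q(Period 0) = 4.99×28 + 2.28×117 + 8.83×109 + 2.58×221 + 0.27×145 = 139.72 + 266.76 + 962.47 + 570.18 + 39.15 = 1978.28
Index = 1916.84 / 1978.28 × 100 = 96.8943

96.89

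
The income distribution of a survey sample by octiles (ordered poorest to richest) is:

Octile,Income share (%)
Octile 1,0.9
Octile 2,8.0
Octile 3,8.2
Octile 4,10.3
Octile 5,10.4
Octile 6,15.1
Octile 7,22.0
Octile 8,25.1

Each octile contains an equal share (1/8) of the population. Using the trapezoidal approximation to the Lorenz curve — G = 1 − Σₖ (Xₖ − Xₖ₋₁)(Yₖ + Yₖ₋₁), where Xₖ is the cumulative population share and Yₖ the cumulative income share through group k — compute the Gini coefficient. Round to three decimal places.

0.325

Cumulative income shares Yₖ: 0.0090, 0.0890, 0.1710, 0.2740, 0.3780, 0.5290, 0.7490, 1.0000
Σ (Xₖ−Xₖ₋₁)(Yₖ+Yₖ₋₁) = (1/8)(0.0090+0.0000) + (1/8)(0.0890+0.0090) + (1/8)(0.1710+0.0890) + (1/8)(0.2740+0.1710) + (1/8)(0.3780+0.2740) + (1/8)(0.5290+0.3780) + (1/8)(0.7490+0.5290) + (1/8)(1.0000+0.7490)
  = 0.0011 + 0.0123 + 0.0325 + 0.0556 + 0.0815 + 0.1134 + 0.1598 + 0.2186 = 0.6748
G = 1 − 0.6748 = 0.3252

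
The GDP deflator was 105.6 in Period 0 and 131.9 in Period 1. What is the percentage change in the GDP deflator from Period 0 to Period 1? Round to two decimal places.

Change = (131.9 − 105.6) / 105.6 × 100
       = 26.3 / 105.6 × 100 = 24.9053%

24.91%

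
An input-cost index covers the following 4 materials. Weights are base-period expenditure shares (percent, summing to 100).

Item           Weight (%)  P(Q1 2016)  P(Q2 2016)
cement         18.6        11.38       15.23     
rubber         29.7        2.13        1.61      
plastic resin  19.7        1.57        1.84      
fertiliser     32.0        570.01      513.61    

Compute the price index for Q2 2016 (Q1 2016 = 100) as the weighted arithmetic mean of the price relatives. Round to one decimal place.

99.3

cement: 18.6 × (15.23/11.38) = 18.6 × 1.338313 = 24.8926
rubber: 29.7 × (1.61/2.13) = 29.7 × 0.755869 = 22.4493
plastic resin: 19.7 × (1.84/1.57) = 19.7 × 1.171975 = 23.0879
fertiliser: 32.0 × (513.61/570.01) = 32.0 × 0.901054 = 28.8337
Index = Σ wᵢ·(p₁ᵢ/p₀ᵢ) = 24.8926 + 22.4493 + 23.0879 + 28.8337 = 99.2636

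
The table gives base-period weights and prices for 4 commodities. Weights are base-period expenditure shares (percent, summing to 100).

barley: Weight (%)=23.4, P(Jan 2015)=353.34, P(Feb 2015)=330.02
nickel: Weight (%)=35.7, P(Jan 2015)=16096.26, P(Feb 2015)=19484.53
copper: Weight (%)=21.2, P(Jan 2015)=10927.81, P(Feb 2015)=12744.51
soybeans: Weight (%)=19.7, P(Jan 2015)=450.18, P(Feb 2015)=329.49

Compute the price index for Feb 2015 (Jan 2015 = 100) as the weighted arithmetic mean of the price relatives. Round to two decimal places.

104.21

barley: 23.4 × (330.02/353.34) = 23.4 × 0.934001 = 21.8556
nickel: 35.7 × (19484.53/16096.26) = 35.7 × 1.210500 = 43.2149
copper: 21.2 × (12744.51/10927.81) = 21.2 × 1.166246 = 24.7244
soybeans: 19.7 × (329.49/450.18) = 19.7 × 0.731907 = 14.4186
Index = Σ wᵢ·(p₁ᵢ/p₀ᵢ) = 21.8556 + 43.2149 + 24.7244 + 14.4186 = 104.2135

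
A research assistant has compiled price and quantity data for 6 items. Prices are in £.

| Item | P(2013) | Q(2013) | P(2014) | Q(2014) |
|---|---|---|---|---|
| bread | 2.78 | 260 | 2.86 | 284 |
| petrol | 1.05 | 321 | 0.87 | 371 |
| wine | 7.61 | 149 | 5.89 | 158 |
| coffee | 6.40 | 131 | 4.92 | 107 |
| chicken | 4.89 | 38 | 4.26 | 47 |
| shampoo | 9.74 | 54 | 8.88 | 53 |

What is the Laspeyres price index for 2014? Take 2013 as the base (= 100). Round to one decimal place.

Laspeyres price index uses base-period quantities as weights.
ΣP(2014)·Q(2013) = 2.86×260 + 0.87×321 + 5.89×149 + 4.92×131 + 4.26×38 + 8.88×54 = 743.6 + 279.27 + 877.61 + 644.52 + 161.88 + 479.52 = 3186.4
ΣP(2013)·Q(2013) = 2.78×260 + 1.05×321 + 7.61×149 + 6.40×131 + 4.89×38 + 9.74×54 = 722.8 + 337.05 + 1133.89 + 838.4 + 185.82 + 525.96 = 3743.92
Index = 3186.4 / 3743.92 × 100 = 85.1087

85.1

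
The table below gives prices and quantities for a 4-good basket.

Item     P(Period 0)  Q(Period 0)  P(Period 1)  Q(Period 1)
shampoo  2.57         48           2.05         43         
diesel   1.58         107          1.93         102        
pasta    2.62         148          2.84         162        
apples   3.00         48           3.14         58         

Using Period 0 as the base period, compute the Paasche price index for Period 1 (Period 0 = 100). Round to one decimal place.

106.6

Paasche price index uses current-period quantities as weights.
ΣP(Period 1)·Q(Period 1) = 2.05×43 + 1.93×102 + 2.84×162 + 3.14×58 = 88.15 + 196.86 + 460.08 + 182.12 = 927.21
ΣP(Period 0)·Q(Period 1) = 2.57×43 + 1.58×102 + 2.62×162 + 3.00×58 = 110.51 + 161.16 + 424.44 + 174 = 870.11
Index = 927.21 / 870.11 × 100 = 106.5624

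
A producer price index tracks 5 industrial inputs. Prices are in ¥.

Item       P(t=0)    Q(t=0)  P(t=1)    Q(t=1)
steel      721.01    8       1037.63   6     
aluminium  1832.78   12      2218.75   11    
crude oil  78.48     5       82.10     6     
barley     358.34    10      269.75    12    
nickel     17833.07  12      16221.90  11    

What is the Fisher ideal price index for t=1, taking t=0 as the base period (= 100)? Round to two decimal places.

Laspeyres component (base-period weights):
ΣP(t=1)Q(t=0) = 1037.63×8 + 2218.75×12 + 82.10×5 + 269.75×10 + 16221.90×12 = 8301.04 + 26625 + 410.5 + 2697.5 + 194662.8 = 232696.84
ΣP(t=0)Q(t=0) = 721.01×8 + 1832.78×12 + 78.48×5 + 358.34×10 + 17833.07×12 = 5768.08 + 21993.36 + 392.4 + 3583.4 + 213996.84 = 245734.08
L = 232696.84 / 245734.08 × 100 = 94.6946
Paasche component (current-period weights):
ΣP(t=1)Q(t=1) = 1037.63×6 + 2218.75×11 + 82.10×6 + 269.75×12 + 16221.90×11 = 6225.78 + 24406.25 + 492.6 + 3237 + 178440.9 = 212802.53
ΣP(t=0)Q(t=1) = 721.01×6 + 1832.78×11 + 78.48×6 + 358.34×12 + 17833.07×11 = 4326.06 + 20160.58 + 470.88 + 4300.08 + 196163.77 = 225421.37
P = 212802.53 / 225421.37 × 100 = 94.4021
Fisher = √(L × P) = √(94.6946 × 94.4021) = 94.5482

94.55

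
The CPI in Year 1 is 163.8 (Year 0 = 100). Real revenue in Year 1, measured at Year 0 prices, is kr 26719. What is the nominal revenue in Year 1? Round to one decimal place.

43765.7

Nominal = Real × (Index/100) = 26719 × (163.8/100)
        = 26719 × 1.638 = 43765.7220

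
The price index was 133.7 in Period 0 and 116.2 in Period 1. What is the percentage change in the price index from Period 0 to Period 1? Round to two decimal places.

Change = (116.2 − 133.7) / 133.7 × 100
       = -17.5 / 133.7 × 100 = -13.0890%

-13.09%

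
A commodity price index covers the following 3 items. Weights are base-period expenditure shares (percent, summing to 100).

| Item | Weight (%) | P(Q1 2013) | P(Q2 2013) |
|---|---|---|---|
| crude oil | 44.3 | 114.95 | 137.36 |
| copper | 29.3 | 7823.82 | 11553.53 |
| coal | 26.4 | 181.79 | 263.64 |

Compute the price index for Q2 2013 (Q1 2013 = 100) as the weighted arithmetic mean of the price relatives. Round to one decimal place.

134.5

crude oil: 44.3 × (137.36/114.95) = 44.3 × 1.194954 = 52.9365
copper: 29.3 × (11553.53/7823.82) = 29.3 × 1.476712 = 43.2677
coal: 26.4 × (263.64/181.79) = 26.4 × 1.450245 = 38.2865
Index = Σ wᵢ·(p₁ᵢ/p₀ᵢ) = 52.9365 + 43.2677 + 38.2865 = 134.4906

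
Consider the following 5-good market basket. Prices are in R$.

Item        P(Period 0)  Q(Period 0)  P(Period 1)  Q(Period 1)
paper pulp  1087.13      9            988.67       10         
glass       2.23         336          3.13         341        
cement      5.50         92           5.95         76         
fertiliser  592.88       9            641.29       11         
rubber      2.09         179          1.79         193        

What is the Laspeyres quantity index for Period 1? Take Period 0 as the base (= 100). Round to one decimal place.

Laspeyres quantity index uses base-period prices as weights.
ΣP(Period 0)·Q(Period 1) = 1087.13×10 + 2.23×341 + 5.50×76 + 592.88×11 + 2.09×193 = 10871.3 + 760.43 + 418 + 6521.68 + 403.37 = 18974.78
ΣP(Period 0)·Q(Period 0) = 1087.13×9 + 2.23×336 + 5.50×92 + 592.88×9 + 2.09×179 = 9784.17 + 749.28 + 506 + 5335.92 + 374.11 = 16749.48
Index = 18974.78 / 16749.48 × 100 = 113.2858

113.3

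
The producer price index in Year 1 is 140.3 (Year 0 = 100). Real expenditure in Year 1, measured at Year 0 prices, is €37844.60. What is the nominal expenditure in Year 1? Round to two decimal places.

Nominal = Real × (Index/100) = 37844.60 × (140.3/100)
        = 37844.60 × 1.403 = 53095.9738

53095.97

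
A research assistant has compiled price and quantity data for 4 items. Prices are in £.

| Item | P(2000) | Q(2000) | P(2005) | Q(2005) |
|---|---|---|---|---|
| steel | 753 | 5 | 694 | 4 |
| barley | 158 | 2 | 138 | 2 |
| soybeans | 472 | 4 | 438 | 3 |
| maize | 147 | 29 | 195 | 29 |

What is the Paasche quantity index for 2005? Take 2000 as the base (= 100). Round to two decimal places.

89.85

Paasche quantity index uses current-period prices as weights.
ΣP(2005)·Q(2005) = 694×4 + 138×2 + 438×3 + 195×29 = 2776 + 276 + 1314 + 5655 = 10021
ΣP(2005)·Q(2000) = 694×5 + 138×2 + 438×4 + 195×29 = 3470 + 276 + 1752 + 5655 = 11153
Index = 10021 / 11153 × 100 = 89.8503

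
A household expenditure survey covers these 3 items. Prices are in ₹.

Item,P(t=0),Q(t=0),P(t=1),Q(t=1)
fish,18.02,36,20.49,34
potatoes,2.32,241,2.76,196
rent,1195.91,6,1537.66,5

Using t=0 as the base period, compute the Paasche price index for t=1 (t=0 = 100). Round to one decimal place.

Paasche price index uses current-period quantities as weights.
ΣP(t=1)·Q(t=1) = 20.49×34 + 2.76×196 + 1537.66×5 = 696.66 + 540.96 + 7688.3 = 8925.92
ΣP(t=0)·Q(t=1) = 18.02×34 + 2.32×196 + 1195.91×5 = 612.68 + 454.72 + 5979.55 = 7046.95
Index = 8925.92 / 7046.95 × 100 = 126.6636

126.7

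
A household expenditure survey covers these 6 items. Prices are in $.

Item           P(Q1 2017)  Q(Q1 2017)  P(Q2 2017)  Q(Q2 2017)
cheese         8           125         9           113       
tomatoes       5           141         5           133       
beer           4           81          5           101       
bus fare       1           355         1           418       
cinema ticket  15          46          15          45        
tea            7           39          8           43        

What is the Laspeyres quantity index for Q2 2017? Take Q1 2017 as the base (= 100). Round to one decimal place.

Laspeyres quantity index uses base-period prices as weights.
ΣP(Q1 2017)·Q(Q2 2017) = 8×113 + 5×133 + 4×101 + 1×418 + 15×45 + 7×43 = 904 + 665 + 404 + 418 + 675 + 301 = 3367
ΣP(Q1 2017)·Q(Q1 2017) = 8×125 + 5×141 + 4×81 + 1×355 + 15×46 + 7×39 = 1000 + 705 + 324 + 355 + 690 + 273 = 3347
Index = 3367 / 3347 × 100 = 100.5976

100.6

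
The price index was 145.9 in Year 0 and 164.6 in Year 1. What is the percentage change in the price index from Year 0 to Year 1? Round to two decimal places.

12.82%

Change = (164.6 − 145.9) / 145.9 × 100
       = 18.7 / 145.9 × 100 = 12.8170%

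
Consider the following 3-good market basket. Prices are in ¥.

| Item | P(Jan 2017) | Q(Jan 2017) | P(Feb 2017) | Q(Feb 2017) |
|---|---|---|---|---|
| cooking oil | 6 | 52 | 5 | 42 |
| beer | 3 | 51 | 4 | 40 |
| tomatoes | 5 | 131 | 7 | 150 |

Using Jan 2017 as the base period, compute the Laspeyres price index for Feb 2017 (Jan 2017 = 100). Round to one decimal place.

123.3

Laspeyres price index uses base-period quantities as weights.
ΣP(Feb 2017)·Q(Jan 2017) = 5×52 + 4×51 + 7×131 = 260 + 204 + 917 = 1381
ΣP(Jan 2017)·Q(Jan 2017) = 6×52 + 3×51 + 5×131 = 312 + 153 + 655 = 1120
Index = 1381 / 1120 × 100 = 123.3036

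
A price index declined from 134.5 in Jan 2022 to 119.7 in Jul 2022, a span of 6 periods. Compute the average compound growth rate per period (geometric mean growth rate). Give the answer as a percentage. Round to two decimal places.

Growth factor = (119.7/134.5)^(1/6) = (0.889963)^(1/6) = 0.980758
Growth rate = 0.980758 − 1 = -0.019242 = -1.9242%

-1.92%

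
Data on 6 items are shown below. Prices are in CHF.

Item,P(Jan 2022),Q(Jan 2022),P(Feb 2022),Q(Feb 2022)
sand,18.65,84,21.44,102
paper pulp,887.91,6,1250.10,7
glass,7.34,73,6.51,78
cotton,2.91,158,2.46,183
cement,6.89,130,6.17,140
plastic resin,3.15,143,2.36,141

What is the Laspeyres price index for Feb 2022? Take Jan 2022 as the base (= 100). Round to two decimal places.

122.40

Laspeyres price index uses base-period quantities as weights.
ΣP(Feb 2022)·Q(Jan 2022) = 21.44×84 + 1250.10×6 + 6.51×73 + 2.46×158 + 6.17×130 + 2.36×143 = 1800.96 + 7500.6 + 475.23 + 388.68 + 802.1 + 337.48 = 11305.05
ΣP(Jan 2022)·Q(Jan 2022) = 18.65×84 + 887.91×6 + 7.34×73 + 2.91×158 + 6.89×130 + 3.15×143 = 1566.6 + 5327.46 + 535.82 + 459.78 + 895.7 + 450.45 = 9235.81
Index = 11305.05 / 9235.81 × 100 = 122.4045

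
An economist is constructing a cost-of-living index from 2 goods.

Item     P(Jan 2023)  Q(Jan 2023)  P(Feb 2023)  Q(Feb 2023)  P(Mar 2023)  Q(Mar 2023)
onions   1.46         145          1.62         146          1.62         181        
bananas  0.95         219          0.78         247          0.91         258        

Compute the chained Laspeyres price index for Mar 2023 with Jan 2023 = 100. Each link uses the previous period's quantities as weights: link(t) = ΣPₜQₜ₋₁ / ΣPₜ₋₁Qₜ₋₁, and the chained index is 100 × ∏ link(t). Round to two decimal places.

103.89

Link Jan 2023→Feb 2023:
ΣP(Feb 2023)Q(Jan 2023) = 1.62×145 + 0.78×219 = 234.9 + 170.82 = 405.72
ΣP(Jan 2023)Q(Jan 2023) = 1.46×145 + 0.95×219 = 211.7 + 208.05 = 419.75
link = 405.72/419.75 = 0.966575
Link Feb 2023→Mar 2023:
ΣP(Mar 2023)Q(Feb 2023) = 1.62×146 + 0.91×247 = 236.52 + 224.77 = 461.29
ΣP(Feb 2023)Q(Feb 2023) = 1.62×146 + 0.78×247 = 236.52 + 192.66 = 429.18
link = 461.29/429.18 = 1.074817
Chained index = 100 × 0.966575 × 1.074817 = 103.8892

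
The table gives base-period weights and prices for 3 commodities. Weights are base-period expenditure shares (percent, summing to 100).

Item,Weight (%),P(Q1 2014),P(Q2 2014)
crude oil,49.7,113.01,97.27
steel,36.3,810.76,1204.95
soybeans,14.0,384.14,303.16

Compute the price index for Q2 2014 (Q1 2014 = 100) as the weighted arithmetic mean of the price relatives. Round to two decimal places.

107.78

crude oil: 49.7 × (97.27/113.01) = 49.7 × 0.860720 = 42.7778
steel: 36.3 × (1204.95/810.76) = 36.3 × 1.486198 = 53.9490
soybeans: 14.0 × (303.16/384.14) = 14.0 × 0.789191 = 11.0487
Index = Σ wᵢ·(p₁ᵢ/p₀ᵢ) = 42.7778 + 53.9490 + 11.0487 = 107.7755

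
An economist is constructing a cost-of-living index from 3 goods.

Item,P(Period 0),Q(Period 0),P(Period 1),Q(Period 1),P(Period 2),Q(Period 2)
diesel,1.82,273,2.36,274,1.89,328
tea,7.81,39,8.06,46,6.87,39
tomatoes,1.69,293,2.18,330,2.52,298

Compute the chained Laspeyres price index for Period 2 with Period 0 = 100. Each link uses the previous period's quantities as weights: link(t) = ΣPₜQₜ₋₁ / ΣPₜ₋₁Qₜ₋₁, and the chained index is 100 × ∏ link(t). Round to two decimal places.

Link Period 0→Period 1:
ΣP(Period 1)Q(Period 0) = 2.36×273 + 8.06×39 + 2.18×293 = 644.28 + 314.34 + 638.74 = 1597.36
ΣP(Period 0)Q(Period 0) = 1.82×273 + 7.81×39 + 1.69×293 = 496.86 + 304.59 + 495.17 = 1296.62
link = 1597.36/1296.62 = 1.231942
Link Period 1→Period 2:
ΣP(Period 2)Q(Period 1) = 1.89×274 + 6.87×46 + 2.52×330 = 517.86 + 316.02 + 831.6 = 1665.48
ΣP(Period 1)Q(Period 1) = 2.36×274 + 8.06×46 + 2.18×330 = 646.64 + 370.76 + 719.4 = 1736.8
link = 1665.48/1736.8 = 0.958936
Chained index = 100 × 1.231942 × 0.958936 = 118.1353

118.14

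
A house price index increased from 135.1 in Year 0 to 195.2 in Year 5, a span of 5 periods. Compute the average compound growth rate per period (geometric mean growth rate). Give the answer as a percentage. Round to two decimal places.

7.64%

Growth factor = (195.2/135.1)^(1/5) = (1.444856)^(1/5) = 1.076378
Growth rate = 1.076378 − 1 = 0.076378 = 7.6378%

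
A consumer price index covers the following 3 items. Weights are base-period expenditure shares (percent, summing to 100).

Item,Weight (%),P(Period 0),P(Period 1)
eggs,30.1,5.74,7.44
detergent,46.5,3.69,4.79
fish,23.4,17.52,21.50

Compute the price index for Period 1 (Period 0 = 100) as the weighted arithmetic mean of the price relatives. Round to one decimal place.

eggs: 30.1 × (7.44/5.74) = 30.1 × 1.296167 = 39.0146
detergent: 46.5 × (4.79/3.69) = 46.5 × 1.298103 = 60.3618
fish: 23.4 × (21.50/17.52) = 23.4 × 1.227169 = 28.7158
Index = Σ wᵢ·(p₁ᵢ/p₀ᵢ) = 39.0146 + 60.3618 + 28.7158 = 128.0922

128.1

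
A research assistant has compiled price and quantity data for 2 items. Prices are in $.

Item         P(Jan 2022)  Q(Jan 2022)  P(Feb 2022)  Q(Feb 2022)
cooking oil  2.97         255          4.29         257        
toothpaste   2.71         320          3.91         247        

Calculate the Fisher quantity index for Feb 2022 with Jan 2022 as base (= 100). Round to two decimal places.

88.19

Laspeyres component (base-period weights):
ΣP(Jan 2022)Q(Feb 2022) = 2.97×257 + 2.71×247 = 763.29 + 669.37 = 1432.66
ΣP(Jan 2022)Q(Jan 2022) = 2.97×255 + 2.71×320 = 757.35 + 867.2 = 1624.55
L = 1432.66 / 1624.55 × 100 = 88.1881
Paasche component (current-period weights):
ΣP(Feb 2022)Q(Feb 2022) = 4.29×257 + 3.91×247 = 1102.53 + 965.77 = 2068.3
ΣP(Feb 2022)Q(Jan 2022) = 4.29×255 + 3.91×320 = 1093.95 + 1251.2 = 2345.15
P = 2068.3 / 2345.15 × 100 = 88.1948
Fisher = √(L × P) = √(88.1881 × 88.1948) = 88.1914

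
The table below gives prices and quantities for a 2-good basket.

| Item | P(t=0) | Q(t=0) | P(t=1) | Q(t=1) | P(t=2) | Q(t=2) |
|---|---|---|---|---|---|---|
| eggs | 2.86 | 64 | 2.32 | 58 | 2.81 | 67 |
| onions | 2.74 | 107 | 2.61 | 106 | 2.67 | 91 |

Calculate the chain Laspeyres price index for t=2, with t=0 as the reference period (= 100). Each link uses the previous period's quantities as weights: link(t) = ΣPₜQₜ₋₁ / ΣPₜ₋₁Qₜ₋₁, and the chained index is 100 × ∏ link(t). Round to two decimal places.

97.42

Link t=0→t=1:
ΣP(t=1)Q(t=0) = 2.32×64 + 2.61×107 = 148.48 + 279.27 = 427.75
ΣP(t=0)Q(t=0) = 2.86×64 + 2.74×107 = 183.04 + 293.18 = 476.22
link = 427.75/476.22 = 0.898219
Link t=1→t=2:
ΣP(t=2)Q(t=1) = 2.81×58 + 2.67×106 = 162.98 + 283.02 = 446
ΣP(t=1)Q(t=1) = 2.32×58 + 2.61×106 = 134.56 + 276.66 = 411.22
link = 446/411.22 = 1.084578
Chained index = 100 × 0.898219 × 1.084578 = 97.4189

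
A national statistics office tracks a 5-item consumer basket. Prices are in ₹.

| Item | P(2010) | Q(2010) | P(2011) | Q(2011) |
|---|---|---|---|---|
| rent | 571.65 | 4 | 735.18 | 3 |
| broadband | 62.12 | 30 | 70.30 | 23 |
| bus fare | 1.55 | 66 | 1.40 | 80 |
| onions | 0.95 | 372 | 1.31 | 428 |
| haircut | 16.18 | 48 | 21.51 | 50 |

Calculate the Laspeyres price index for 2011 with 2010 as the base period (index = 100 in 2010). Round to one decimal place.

123.8

Laspeyres price index uses base-period quantities as weights.
ΣP(2011)·Q(2010) = 735.18×4 + 70.30×30 + 1.40×66 + 1.31×372 + 21.51×48 = 2940.72 + 2109 + 92.4 + 487.32 + 1032.48 = 6661.92
ΣP(2010)·Q(2010) = 571.65×4 + 62.12×30 + 1.55×66 + 0.95×372 + 16.18×48 = 2286.6 + 1863.6 + 102.3 + 353.4 + 776.64 = 5382.54
Index = 6661.92 / 5382.54 × 100 = 123.7691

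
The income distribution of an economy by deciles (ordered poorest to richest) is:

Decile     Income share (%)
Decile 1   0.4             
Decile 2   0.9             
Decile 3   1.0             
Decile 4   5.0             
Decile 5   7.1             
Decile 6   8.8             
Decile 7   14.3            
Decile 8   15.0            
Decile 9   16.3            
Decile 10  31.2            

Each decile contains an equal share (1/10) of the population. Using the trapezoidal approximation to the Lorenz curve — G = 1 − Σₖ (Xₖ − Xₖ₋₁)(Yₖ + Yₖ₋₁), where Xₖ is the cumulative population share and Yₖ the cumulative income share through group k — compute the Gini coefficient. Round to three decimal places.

0.485

Cumulative income shares Yₖ: 0.0040, 0.0130, 0.0230, 0.0730, 0.1440, 0.2320, 0.3750, 0.5250, 0.6880, 1.0000
Σ (Xₖ−Xₖ₋₁)(Yₖ+Yₖ₋₁) = (1/10)(0.0040+0.0000) + (1/10)(0.0130+0.0040) + (1/10)(0.0230+0.0130) + (1/10)(0.0730+0.0230) + (1/10)(0.1440+0.0730) + (1/10)(0.2320+0.1440) + (1/10)(0.3750+0.2320) + (1/10)(0.5250+0.3750) + (1/10)(0.6880+0.5250) + (1/10)(1.0000+0.6880)
  = 0.0004 + 0.0017 + 0.0036 + 0.0096 + 0.0217 + 0.0376 + 0.0607 + 0.0900 + 0.1213 + 0.1688 = 0.5154
G = 1 − 0.5154 = 0.4846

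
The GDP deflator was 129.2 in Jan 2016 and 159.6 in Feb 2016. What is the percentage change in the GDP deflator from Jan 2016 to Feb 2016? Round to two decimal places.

23.53%

Change = (159.6 − 129.2) / 129.2 × 100
       = 30.4 / 129.2 × 100 = 23.5294%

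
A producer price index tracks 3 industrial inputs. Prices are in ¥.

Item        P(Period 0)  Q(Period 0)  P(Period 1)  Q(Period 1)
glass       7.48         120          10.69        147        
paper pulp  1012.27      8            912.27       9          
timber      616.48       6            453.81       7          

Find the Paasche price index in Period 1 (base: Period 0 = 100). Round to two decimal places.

Paasche price index uses current-period quantities as weights.
ΣP(Period 1)·Q(Period 1) = 10.69×147 + 912.27×9 + 453.81×7 = 1571.43 + 8210.43 + 3176.67 = 12958.53
ΣP(Period 0)·Q(Period 1) = 7.48×147 + 1012.27×9 + 616.48×7 = 1099.56 + 9110.43 + 4315.36 = 14525.35
Index = 12958.53 / 14525.35 × 100 = 89.2132

89.21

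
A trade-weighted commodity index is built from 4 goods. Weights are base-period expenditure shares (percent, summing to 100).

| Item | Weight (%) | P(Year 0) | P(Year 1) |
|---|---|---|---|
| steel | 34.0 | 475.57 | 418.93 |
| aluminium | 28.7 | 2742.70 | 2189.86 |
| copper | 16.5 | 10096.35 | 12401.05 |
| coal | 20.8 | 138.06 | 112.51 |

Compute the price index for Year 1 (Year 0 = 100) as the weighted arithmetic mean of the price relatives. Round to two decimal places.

90.08

steel: 34.0 × (418.93/475.57) = 34.0 × 0.880901 = 29.9506
aluminium: 28.7 × (2189.86/2742.70) = 28.7 × 0.798432 = 22.9150
copper: 16.5 × (12401.05/10096.35) = 16.5 × 1.228271 = 20.2665
coal: 20.8 × (112.51/138.06) = 20.8 × 0.814936 = 16.9507
Index = Σ wᵢ·(p₁ᵢ/p₀ᵢ) = 29.9506 + 22.9150 + 20.2665 + 16.9507 = 90.0828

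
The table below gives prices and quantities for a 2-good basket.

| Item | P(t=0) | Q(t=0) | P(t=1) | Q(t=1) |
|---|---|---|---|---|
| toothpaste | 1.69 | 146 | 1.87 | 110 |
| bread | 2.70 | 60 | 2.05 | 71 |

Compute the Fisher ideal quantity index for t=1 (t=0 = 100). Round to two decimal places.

Laspeyres component (base-period weights):
ΣP(t=0)Q(t=1) = 1.69×110 + 2.70×71 = 185.9 + 191.7 = 377.6
ΣP(t=0)Q(t=0) = 1.69×146 + 2.70×60 = 246.74 + 162 = 408.74
L = 377.6 / 408.74 × 100 = 92.3815
Paasche component (current-period weights):
ΣP(t=1)Q(t=1) = 1.87×110 + 2.05×71 = 205.7 + 145.55 = 351.25
ΣP(t=1)Q(t=0) = 1.87×146 + 2.05×60 = 273.02 + 123 = 396.02
P = 351.25 / 396.02 × 100 = 88.6950
Fisher = √(L × P) = √(92.3815 × 88.6950) = 90.5195

90.52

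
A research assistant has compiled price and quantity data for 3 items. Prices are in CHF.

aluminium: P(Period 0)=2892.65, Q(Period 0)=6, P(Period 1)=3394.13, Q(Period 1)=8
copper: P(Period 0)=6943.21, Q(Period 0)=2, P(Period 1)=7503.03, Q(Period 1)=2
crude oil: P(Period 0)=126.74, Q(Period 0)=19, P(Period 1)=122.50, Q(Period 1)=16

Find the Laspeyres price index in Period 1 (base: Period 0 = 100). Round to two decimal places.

112.03

Laspeyres price index uses base-period quantities as weights.
ΣP(Period 1)·Q(Period 0) = 3394.13×6 + 7503.03×2 + 122.50×19 = 20364.78 + 15006.06 + 2327.5 = 37698.34
ΣP(Period 0)·Q(Period 0) = 2892.65×6 + 6943.21×2 + 126.74×19 = 17355.9 + 13886.42 + 2408.06 = 33650.38
Index = 37698.34 / 33650.38 × 100 = 112.0295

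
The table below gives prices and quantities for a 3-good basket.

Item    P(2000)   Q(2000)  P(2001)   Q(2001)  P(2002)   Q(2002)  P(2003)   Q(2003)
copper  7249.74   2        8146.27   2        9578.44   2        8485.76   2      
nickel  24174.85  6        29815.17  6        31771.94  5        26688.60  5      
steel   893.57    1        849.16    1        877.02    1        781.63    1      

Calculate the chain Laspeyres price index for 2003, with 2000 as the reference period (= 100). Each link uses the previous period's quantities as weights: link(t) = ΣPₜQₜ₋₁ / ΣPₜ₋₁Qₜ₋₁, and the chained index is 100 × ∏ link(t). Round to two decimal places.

Link 2000→2001:
ΣP(2001)Q(2000) = 8146.27×2 + 29815.17×6 + 849.16×1 = 16292.54 + 178891.02 + 849.16 = 196032.72
ΣP(2000)Q(2000) = 7249.74×2 + 24174.85×6 + 893.57×1 = 14499.48 + 145049.1 + 893.57 = 160442.15
link = 196032.72/160442.15 = 1.221828
Link 2001→2002:
ΣP(2002)Q(2001) = 9578.44×2 + 31771.94×6 + 877.02×1 = 19156.88 + 190631.64 + 877.02 = 210665.54
ΣP(2001)Q(2001) = 8146.27×2 + 29815.17×6 + 849.16×1 = 16292.54 + 178891.02 + 849.16 = 196032.72
link = 210665.54/196032.72 = 1.074645
Link 2002→2003:
ΣP(2003)Q(2002) = 8485.76×2 + 26688.60×5 + 781.63×1 = 16971.52 + 133443 + 781.63 = 151196.15
ΣP(2002)Q(2002) = 9578.44×2 + 31771.94×5 + 877.02×1 = 19156.88 + 158859.7 + 877.02 = 178893.6
link = 151196.15/178893.6 = 0.845174
Chained index = 100 × 1.221828 × 1.074645 × 0.845174 = 110.9739

110.97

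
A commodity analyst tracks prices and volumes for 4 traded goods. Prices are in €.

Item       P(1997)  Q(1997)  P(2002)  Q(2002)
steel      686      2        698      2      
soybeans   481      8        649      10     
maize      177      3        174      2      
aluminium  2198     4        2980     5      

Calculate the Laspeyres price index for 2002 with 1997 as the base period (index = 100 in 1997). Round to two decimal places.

130.85

Laspeyres price index uses base-period quantities as weights.
ΣP(2002)·Q(1997) = 698×2 + 649×8 + 174×3 + 2980×4 = 1396 + 5192 + 522 + 11920 = 19030
ΣP(1997)·Q(1997) = 686×2 + 481×8 + 177×3 + 2198×4 = 1372 + 3848 + 531 + 8792 = 14543
Index = 19030 / 14543 × 100 = 130.8533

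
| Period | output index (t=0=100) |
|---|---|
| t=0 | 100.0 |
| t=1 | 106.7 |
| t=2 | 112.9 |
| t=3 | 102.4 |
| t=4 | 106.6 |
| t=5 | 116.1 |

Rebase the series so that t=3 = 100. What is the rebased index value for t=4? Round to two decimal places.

Rebased(t=4) = 106.6 / 102.4 × 100 = 104.1016

104.10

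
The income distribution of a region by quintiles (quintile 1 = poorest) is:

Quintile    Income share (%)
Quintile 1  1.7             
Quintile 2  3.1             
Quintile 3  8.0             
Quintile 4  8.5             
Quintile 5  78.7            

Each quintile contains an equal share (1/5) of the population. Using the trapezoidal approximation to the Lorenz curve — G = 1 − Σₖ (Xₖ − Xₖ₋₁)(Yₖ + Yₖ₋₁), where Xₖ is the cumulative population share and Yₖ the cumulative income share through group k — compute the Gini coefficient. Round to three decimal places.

0.638

Cumulative income shares Yₖ: 0.0170, 0.0480, 0.1280, 0.2130, 1.0000
Σ (Xₖ−Xₖ₋₁)(Yₖ+Yₖ₋₁) = (1/5)(0.0170+0.0000) + (1/5)(0.0480+0.0170) + (1/5)(0.1280+0.0480) + (1/5)(0.2130+0.1280) + (1/5)(1.0000+0.2130)
  = 0.0034 + 0.0130 + 0.0352 + 0.0682 + 0.2426 = 0.3624
G = 1 − 0.3624 = 0.6376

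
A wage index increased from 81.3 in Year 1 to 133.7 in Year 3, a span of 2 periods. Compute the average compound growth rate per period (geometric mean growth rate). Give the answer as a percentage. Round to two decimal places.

Growth factor = (133.7/81.3)^(1/2) = (1.644526)^(1/2) = 1.282391
Growth rate = 1.282391 − 1 = 0.282391 = 28.2391%

28.24%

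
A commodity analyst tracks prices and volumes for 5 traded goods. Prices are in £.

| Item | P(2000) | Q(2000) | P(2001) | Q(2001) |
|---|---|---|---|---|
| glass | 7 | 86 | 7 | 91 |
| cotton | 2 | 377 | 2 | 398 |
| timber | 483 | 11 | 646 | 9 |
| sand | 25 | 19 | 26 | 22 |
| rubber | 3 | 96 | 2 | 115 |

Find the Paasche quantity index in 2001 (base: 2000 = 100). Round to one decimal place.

88.0

Paasche quantity index uses current-period prices as weights.
ΣP(2001)·Q(2001) = 7×91 + 2×398 + 646×9 + 26×22 + 2×115 = 637 + 796 + 5814 + 572 + 230 = 8049
ΣP(2001)·Q(2000) = 7×86 + 2×377 + 646×11 + 26×19 + 2×96 = 602 + 754 + 7106 + 494 + 192 = 9148
Index = 8049 / 9148 × 100 = 87.9864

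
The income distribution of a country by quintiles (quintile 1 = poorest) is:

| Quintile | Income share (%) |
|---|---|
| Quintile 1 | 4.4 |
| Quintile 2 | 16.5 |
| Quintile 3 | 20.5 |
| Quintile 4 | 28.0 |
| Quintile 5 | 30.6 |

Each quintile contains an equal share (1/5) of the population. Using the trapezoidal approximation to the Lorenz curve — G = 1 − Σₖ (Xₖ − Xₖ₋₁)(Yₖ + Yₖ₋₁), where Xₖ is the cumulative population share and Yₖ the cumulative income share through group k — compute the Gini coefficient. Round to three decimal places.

0.256

Cumulative income shares Yₖ: 0.0440, 0.2090, 0.4140, 0.6940, 1.0000
Σ (Xₖ−Xₖ₋₁)(Yₖ+Yₖ₋₁) = (1/5)(0.0440+0.0000) + (1/5)(0.2090+0.0440) + (1/5)(0.4140+0.2090) + (1/5)(0.6940+0.4140) + (1/5)(1.0000+0.6940)
  = 0.0088 + 0.0506 + 0.1246 + 0.2216 + 0.3388 = 0.7444
G = 1 − 0.7444 = 0.2556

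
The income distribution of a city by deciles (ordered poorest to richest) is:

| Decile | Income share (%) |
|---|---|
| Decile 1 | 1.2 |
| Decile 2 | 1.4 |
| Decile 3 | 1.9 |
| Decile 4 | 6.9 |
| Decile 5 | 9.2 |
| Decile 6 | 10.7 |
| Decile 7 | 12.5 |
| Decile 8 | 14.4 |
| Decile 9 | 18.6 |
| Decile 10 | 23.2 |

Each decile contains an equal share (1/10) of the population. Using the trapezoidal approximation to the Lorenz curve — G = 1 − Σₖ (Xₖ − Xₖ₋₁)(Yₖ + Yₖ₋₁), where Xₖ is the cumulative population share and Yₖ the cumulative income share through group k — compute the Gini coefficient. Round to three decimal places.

Cumulative income shares Yₖ: 0.0120, 0.0260, 0.0450, 0.1140, 0.2060, 0.3130, 0.4380, 0.5820, 0.7680, 1.0000
Σ (Xₖ−Xₖ₋₁)(Yₖ+Yₖ₋₁) = (1/10)(0.0120+0.0000) + (1/10)(0.0260+0.0120) + (1/10)(0.0450+0.0260) + (1/10)(0.1140+0.0450) + (1/10)(0.2060+0.1140) + (1/10)(0.3130+0.2060) + (1/10)(0.4380+0.3130) + (1/10)(0.5820+0.4380) + (1/10)(0.7680+0.5820) + (1/10)(1.0000+0.7680)
  = 0.0012 + 0.0038 + 0.0071 + 0.0159 + 0.0320 + 0.0519 + 0.0751 + 0.1020 + 0.1350 + 0.1768 = 0.6008
G = 1 − 0.6008 = 0.3992

0.399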